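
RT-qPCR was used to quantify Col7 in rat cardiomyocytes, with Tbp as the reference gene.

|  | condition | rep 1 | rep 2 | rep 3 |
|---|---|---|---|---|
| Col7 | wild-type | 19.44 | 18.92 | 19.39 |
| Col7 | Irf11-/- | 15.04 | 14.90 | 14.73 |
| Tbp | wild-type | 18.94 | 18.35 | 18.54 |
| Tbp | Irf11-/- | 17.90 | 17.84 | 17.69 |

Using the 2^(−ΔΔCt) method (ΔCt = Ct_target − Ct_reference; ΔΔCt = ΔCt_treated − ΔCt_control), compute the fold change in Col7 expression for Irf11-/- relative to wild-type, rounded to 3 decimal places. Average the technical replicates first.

Mean Ct: Col7 wild-type 19.250; Col7 Irf11-/- 14.890; Tbp wild-type 18.610; Tbp Irf11-/- 17.810
ΔCt(wild-type) = 19.250 − 18.610 = 0.640
ΔCt(Irf11-/-) = 14.890 − 17.810 = -2.920
ΔΔCt = -2.920 − 0.640 = -3.560
Fold change = 2^(−(-3.560)) = 2^3.560 = 11.7942

11.794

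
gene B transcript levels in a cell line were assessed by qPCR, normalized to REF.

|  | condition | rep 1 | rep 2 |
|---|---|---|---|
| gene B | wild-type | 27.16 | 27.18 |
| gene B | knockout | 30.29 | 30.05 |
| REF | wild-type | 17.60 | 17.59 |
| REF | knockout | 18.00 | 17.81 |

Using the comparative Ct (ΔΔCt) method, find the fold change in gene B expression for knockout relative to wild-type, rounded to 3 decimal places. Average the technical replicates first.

Mean Ct: gene B wild-type 27.170; gene B knockout 30.170; REF wild-type 17.595; REF knockout 17.905
ΔCt(wild-type) = 27.170 − 17.595 = 9.575
ΔCt(knockout) = 30.170 − 17.905 = 12.265
ΔΔCt = 12.265 − 9.575 = 2.690
Fold change = 2^(−2.690) = 0.1550

0.155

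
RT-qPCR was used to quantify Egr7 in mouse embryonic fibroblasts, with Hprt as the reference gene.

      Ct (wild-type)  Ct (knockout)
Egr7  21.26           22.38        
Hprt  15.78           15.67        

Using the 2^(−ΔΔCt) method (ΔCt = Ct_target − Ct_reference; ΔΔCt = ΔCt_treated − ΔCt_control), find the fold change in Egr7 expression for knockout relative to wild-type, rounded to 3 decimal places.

ΔCt(wild-type) = 21.260 − 15.780 = 5.480
ΔCt(knockout) = 22.380 − 15.670 = 6.710
ΔΔCt = 6.710 − 5.480 = 1.230
Fold change = 2^(−1.230) = 0.4263

0.426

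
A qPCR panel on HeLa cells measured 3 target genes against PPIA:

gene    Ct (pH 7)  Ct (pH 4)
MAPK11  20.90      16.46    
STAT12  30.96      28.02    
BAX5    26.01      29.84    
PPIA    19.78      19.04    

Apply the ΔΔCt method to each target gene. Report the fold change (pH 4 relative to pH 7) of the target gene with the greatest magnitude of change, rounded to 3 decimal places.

MAPK11: ΔΔCt = (16.46−19.04) − (20.90−19.78) = -2.58 − 1.12 = -3.70; fold change = 2^3.70 = 12.996
STAT12: ΔΔCt = (28.02−19.04) − (30.96−19.78) = 8.98 − 11.18 = -2.20; fold change = 2^2.20 = 4.595
BAX5: ΔΔCt = (29.84−19.04) − (26.01−19.78) = 10.80 − 6.23 = 4.57; fold change = 2^-4.57 = 0.042
BAX5 has the largest |ΔΔCt| = 4.57.

0.042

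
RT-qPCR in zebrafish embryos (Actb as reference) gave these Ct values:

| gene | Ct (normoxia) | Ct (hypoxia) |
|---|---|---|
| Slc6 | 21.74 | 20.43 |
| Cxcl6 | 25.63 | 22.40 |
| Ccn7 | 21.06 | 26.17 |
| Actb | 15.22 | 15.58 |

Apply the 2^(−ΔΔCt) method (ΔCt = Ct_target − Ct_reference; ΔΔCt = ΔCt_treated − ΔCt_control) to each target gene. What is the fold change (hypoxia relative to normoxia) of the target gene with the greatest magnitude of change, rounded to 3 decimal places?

0.037

Slc6: ΔΔCt = (20.43−15.58) − (21.74−15.22) = 4.85 − 6.52 = -1.67; fold change = 2^1.67 = 3.182
Cxcl6: ΔΔCt = (22.40−15.58) − (25.63−15.22) = 6.82 − 10.41 = -3.59; fold change = 2^3.59 = 12.042
Ccn7: ΔΔCt = (26.17−15.58) − (21.06−15.22) = 10.59 − 5.84 = 4.75; fold change = 2^-4.75 = 0.037
Ccn7 has the largest |ΔΔCt| = 4.75.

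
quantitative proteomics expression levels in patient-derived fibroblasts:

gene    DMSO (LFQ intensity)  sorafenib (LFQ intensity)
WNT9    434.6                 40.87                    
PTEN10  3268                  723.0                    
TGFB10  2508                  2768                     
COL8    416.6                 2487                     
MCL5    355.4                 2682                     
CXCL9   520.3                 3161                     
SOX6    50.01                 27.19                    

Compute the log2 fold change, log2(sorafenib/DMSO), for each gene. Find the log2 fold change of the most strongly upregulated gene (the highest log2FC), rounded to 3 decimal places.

2.916

log2(40.87/434.6) = -3.411  (WNT9)
log2(723.0/3268) = -2.176  (PTEN10)
log2(2768/2508) = 0.142  (TGFB10)
log2(2487/416.6) = 2.578  (COL8)
log2(2682/355.4) = 2.916  (MCL5)
log2(3161/520.3) = 2.603  (CXCL9)
log2(27.19/50.01) = -0.879  (SOX6)
MCL5 is most strongly upregulated.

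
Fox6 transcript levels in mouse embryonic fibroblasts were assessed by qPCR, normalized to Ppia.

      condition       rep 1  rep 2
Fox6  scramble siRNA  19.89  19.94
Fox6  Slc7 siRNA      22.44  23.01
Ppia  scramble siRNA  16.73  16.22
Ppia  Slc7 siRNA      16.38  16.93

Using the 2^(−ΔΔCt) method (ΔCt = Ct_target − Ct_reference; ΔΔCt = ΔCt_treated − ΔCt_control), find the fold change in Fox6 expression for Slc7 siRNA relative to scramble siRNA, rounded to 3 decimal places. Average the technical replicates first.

0.162

Mean Ct: Fox6 scramble siRNA 19.915; Fox6 Slc7 siRNA 22.725; Ppia scramble siRNA 16.475; Ppia Slc7 siRNA 16.655
ΔCt(scramble siRNA) = 19.915 − 16.475 = 3.440
ΔCt(Slc7 siRNA) = 22.725 − 16.655 = 6.070
ΔΔCt = 6.070 − 3.440 = 2.630
Fold change = 2^(−2.630) = 0.1615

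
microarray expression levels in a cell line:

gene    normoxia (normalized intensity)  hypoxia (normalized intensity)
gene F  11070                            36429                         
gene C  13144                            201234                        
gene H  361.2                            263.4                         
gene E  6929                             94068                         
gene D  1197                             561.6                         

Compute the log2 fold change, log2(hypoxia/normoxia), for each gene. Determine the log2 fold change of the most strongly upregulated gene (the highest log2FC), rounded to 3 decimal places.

log2(36429/11070) = 1.718  (gene F)
log2(201234/13144) = 3.936  (gene C)
log2(263.4/361.2) = -0.456  (gene H)
log2(94068/6929) = 3.763  (gene E)
log2(561.6/1197) = -1.092  (gene D)
gene C is most strongly upregulated.

3.936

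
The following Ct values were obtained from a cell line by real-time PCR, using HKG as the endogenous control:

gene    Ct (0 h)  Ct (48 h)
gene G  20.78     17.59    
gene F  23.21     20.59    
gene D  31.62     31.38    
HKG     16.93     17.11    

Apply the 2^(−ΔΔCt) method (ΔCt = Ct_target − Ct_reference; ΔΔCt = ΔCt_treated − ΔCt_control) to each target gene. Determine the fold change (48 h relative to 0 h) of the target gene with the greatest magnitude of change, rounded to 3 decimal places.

10.339

gene G: ΔΔCt = (17.59−17.11) − (20.78−16.93) = 0.48 − 3.85 = -3.37; fold change = 2^3.37 = 10.339
gene F: ΔΔCt = (20.59−17.11) − (23.21−16.93) = 3.48 − 6.28 = -2.80; fold change = 2^2.80 = 6.964
gene D: ΔΔCt = (31.38−17.11) − (31.62−16.93) = 14.27 − 14.69 = -0.42; fold change = 2^0.42 = 1.338
gene G has the largest |ΔΔCt| = 3.37.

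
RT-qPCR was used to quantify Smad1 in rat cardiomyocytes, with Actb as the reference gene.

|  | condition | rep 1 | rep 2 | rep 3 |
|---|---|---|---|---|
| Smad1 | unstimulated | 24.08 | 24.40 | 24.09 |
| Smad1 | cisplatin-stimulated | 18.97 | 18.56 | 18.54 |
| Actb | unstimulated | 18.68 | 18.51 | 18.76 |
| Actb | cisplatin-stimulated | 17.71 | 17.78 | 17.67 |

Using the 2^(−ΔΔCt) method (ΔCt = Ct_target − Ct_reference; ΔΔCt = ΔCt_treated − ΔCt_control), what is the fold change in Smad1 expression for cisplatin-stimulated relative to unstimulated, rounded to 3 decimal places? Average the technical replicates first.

Mean Ct: Smad1 unstimulated 24.190; Smad1 cisplatin-stimulated 18.690; Actb unstimulated 18.650; Actb cisplatin-stimulated 17.720
ΔCt(unstimulated) = 24.190 − 18.650 = 5.540
ΔCt(cisplatin-stimulated) = 18.690 − 17.720 = 0.970
ΔΔCt = 0.970 − 5.540 = -4.570
Fold change = 2^(−(-4.570)) = 2^4.570 = 23.7524

23.752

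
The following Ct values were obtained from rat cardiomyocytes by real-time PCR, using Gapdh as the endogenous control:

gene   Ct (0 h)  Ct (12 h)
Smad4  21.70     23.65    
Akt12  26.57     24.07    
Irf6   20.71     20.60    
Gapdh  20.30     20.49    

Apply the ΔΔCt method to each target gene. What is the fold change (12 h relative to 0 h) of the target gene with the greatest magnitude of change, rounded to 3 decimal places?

6.453

Smad4: ΔΔCt = (23.65−20.49) − (21.70−20.30) = 3.16 − 1.40 = 1.76; fold change = 2^-1.76 = 0.295
Akt12: ΔΔCt = (24.07−20.49) − (26.57−20.30) = 3.58 − 6.27 = -2.69; fold change = 2^2.69 = 6.453
Irf6: ΔΔCt = (20.60−20.49) − (20.71−20.30) = 0.11 − 0.41 = -0.30; fold change = 2^0.30 = 1.231
Akt12 has the largest |ΔΔCt| = 2.69.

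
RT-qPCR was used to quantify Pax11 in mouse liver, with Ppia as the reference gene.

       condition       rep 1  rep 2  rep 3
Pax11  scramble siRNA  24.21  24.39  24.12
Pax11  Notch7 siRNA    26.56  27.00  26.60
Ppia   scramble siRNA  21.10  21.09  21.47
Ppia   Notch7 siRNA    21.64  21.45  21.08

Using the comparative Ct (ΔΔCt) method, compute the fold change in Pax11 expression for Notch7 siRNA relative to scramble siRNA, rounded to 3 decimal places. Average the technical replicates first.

0.202

Mean Ct: Pax11 scramble siRNA 24.240; Pax11 Notch7 siRNA 26.720; Ppia scramble siRNA 21.220; Ppia Notch7 siRNA 21.390
ΔCt(scramble siRNA) = 24.240 − 21.220 = 3.020
ΔCt(Notch7 siRNA) = 26.720 − 21.390 = 5.330
ΔΔCt = 5.330 − 3.020 = 2.310
Fold change = 2^(−2.310) = 0.2017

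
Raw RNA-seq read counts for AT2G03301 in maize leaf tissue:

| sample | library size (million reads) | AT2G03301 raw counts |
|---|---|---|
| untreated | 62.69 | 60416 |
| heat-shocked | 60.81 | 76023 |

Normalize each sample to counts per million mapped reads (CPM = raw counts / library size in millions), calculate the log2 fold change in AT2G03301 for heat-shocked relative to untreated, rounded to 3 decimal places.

CPM(untreated) = 60416 / 62.69 = 963.7263
CPM(heat-shocked) = 76023 / 60.81 = 1250.1727
Fold change = 1250.1727 / 963.7263 = 1.29723
log2(1.29723) = 0.3754

0.375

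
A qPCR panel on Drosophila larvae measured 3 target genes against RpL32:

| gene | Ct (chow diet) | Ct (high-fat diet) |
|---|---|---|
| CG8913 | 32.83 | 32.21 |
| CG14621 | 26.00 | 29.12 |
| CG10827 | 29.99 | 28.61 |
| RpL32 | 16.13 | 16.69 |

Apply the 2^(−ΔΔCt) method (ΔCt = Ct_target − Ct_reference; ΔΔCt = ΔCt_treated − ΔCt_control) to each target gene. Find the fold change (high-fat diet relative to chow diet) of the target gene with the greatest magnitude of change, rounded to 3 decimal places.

CG8913: ΔΔCt = (32.21−16.69) − (32.83−16.13) = 15.52 − 16.70 = -1.18; fold change = 2^1.18 = 2.266
CG14621: ΔΔCt = (29.12−16.69) − (26.00−16.13) = 12.43 − 9.87 = 2.56; fold change = 2^-2.56 = 0.170
CG10827: ΔΔCt = (28.61−16.69) − (29.99−16.13) = 11.92 − 13.86 = -1.94; fold change = 2^1.94 = 3.837
CG14621 has the largest |ΔΔCt| = 2.56.

0.170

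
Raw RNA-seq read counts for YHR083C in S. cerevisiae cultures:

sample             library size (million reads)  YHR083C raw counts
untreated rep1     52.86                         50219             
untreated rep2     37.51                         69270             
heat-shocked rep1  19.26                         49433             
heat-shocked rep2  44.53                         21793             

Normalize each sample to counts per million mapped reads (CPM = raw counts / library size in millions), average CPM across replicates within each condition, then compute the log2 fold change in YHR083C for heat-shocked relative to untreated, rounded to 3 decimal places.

0.128

CPM(untreated rep1) = 50219 / 52.86 = 950.0378
CPM(untreated rep2) = 69270 / 37.51 = 1846.7075
CPM(heat-shocked rep1) = 49433 / 19.26 = 2566.6147
CPM(heat-shocked rep2) = 21793 / 44.53 = 489.4004
mean CPM(untreated) = 1398.3727; mean CPM(heat-shocked) = 1528.0076
Fold change = 1528.0076 / 1398.3727 = 1.09270
log2(1.09270) = 0.1279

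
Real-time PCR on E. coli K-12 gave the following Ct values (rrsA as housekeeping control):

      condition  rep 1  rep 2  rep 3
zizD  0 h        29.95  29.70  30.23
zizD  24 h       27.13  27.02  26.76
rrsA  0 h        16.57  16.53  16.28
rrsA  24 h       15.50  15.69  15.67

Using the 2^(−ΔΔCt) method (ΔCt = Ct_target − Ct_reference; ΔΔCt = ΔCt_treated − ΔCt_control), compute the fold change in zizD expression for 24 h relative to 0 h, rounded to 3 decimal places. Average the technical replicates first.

4.438

Mean Ct: zizD 0 h 29.960; zizD 24 h 26.970; rrsA 0 h 16.460; rrsA 24 h 15.620
ΔCt(0 h) = 29.960 − 16.460 = 13.500
ΔCt(24 h) = 26.970 − 15.620 = 11.350
ΔΔCt = 11.350 − 13.500 = -2.150
Fold change = 2^(−(-2.150)) = 2^2.150 = 4.4383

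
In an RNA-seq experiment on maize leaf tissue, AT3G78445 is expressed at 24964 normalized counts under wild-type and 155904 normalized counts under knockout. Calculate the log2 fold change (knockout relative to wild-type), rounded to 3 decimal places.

2.643

Fold change = 155904 / 24964 = 6.2452
log2(6.2452) = 2.6427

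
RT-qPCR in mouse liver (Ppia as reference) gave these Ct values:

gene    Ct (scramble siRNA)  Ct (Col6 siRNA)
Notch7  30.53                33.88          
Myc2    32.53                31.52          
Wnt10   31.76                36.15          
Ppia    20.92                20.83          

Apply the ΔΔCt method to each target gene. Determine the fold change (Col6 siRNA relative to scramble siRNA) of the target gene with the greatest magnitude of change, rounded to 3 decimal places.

Notch7: ΔΔCt = (33.88−20.83) − (30.53−20.92) = 13.05 − 9.61 = 3.44; fold change = 2^-3.44 = 0.092
Myc2: ΔΔCt = (31.52−20.83) − (32.53−20.92) = 10.69 − 11.61 = -0.92; fold change = 2^0.92 = 1.892
Wnt10: ΔΔCt = (36.15−20.83) − (31.76−20.92) = 15.32 − 10.84 = 4.48; fold change = 2^-4.48 = 0.045
Wnt10 has the largest |ΔΔCt| = 4.48.

0.045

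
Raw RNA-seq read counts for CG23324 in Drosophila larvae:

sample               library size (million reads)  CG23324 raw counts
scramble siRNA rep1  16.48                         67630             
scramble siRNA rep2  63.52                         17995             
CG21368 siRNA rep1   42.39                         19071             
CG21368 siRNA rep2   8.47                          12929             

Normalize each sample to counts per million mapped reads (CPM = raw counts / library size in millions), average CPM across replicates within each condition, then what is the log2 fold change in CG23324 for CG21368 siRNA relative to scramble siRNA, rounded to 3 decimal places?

-1.150

CPM(scramble siRNA rep1) = 67630 / 16.48 = 4103.7621
CPM(scramble siRNA rep2) = 17995 / 63.52 = 283.2966
CPM(CG21368 siRNA rep1) = 19071 / 42.39 = 449.8938
CPM(CG21368 siRNA rep2) = 12929 / 8.47 = 1526.4463
mean CPM(scramble siRNA) = 2193.5294; mean CPM(CG21368 siRNA) = 988.1701
Fold change = 988.1701 / 2193.5294 = 0.45049
log2(0.45049) = -1.1504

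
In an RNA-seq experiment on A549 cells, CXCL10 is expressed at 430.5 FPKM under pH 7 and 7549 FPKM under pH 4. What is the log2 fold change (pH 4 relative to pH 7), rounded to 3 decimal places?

Fold change = 7549 / 430.5 = 17.5354
log2(17.5354) = 4.1322

4.132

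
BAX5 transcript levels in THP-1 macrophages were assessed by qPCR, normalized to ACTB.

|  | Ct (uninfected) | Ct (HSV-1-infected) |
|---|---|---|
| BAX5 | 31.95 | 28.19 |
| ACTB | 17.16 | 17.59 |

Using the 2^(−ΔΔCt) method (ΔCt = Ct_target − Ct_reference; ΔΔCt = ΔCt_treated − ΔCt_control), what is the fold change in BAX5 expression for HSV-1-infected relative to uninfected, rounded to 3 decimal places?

ΔCt(uninfected) = 31.950 − 17.160 = 14.790
ΔCt(HSV-1-infected) = 28.190 − 17.590 = 10.600
ΔΔCt = 10.600 − 14.790 = -4.190
Fold change = 2^(−(-4.190)) = 2^4.190 = 18.2522

18.252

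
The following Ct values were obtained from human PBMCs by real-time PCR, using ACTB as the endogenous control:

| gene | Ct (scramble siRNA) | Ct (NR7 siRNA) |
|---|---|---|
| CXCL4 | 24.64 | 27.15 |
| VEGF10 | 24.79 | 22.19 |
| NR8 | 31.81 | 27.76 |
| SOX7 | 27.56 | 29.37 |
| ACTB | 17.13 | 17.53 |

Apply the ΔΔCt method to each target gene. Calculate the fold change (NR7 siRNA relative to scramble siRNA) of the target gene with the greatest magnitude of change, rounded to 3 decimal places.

21.857

CXCL4: ΔΔCt = (27.15−17.53) − (24.64−17.13) = 9.62 − 7.51 = 2.11; fold change = 2^-2.11 = 0.232
VEGF10: ΔΔCt = (22.19−17.53) − (24.79−17.13) = 4.66 − 7.66 = -3.00; fold change = 2^3.00 = 8.000
NR8: ΔΔCt = (27.76−17.53) − (31.81−17.13) = 10.23 − 14.68 = -4.45; fold change = 2^4.45 = 21.857
SOX7: ΔΔCt = (29.37−17.53) − (27.56−17.13) = 11.84 − 10.43 = 1.41; fold change = 2^-1.41 = 0.376
NR8 has the largest |ΔΔCt| = 4.45.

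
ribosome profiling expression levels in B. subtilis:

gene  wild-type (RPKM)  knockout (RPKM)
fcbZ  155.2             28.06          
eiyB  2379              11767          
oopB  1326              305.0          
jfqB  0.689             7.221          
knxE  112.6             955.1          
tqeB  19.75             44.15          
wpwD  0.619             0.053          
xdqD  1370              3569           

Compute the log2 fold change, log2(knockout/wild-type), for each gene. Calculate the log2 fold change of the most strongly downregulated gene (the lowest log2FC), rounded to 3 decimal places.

log2(28.06/155.2) = -2.468  (fcbZ)
log2(11767/2379) = 2.306  (eiyB)
log2(305.0/1326) = -2.120  (oopB)
log2(7.221/0.689) = 3.390  (jfqB)
log2(955.1/112.6) = 3.084  (knxE)
log2(44.15/19.75) = 1.161  (tqeB)
log2(0.053/0.619) = -3.546  (wpwD)
log2(3569/1370) = 1.381  (xdqD)
wpwD is most strongly downregulated.

-3.546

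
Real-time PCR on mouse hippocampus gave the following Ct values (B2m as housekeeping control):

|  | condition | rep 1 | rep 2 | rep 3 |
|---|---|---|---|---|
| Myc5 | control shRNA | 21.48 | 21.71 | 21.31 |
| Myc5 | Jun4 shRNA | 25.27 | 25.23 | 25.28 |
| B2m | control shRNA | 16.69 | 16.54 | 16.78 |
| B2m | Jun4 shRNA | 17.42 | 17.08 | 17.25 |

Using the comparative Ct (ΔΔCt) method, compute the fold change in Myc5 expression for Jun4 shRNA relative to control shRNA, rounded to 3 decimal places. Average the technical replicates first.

Mean Ct: Myc5 control shRNA 21.500; Myc5 Jun4 shRNA 25.260; B2m control shRNA 16.670; B2m Jun4 shRNA 17.250
ΔCt(control shRNA) = 21.500 − 16.670 = 4.830
ΔCt(Jun4 shRNA) = 25.260 − 17.250 = 8.010
ΔΔCt = 8.010 − 4.830 = 3.180
Fold change = 2^(−3.180) = 0.1103

0.110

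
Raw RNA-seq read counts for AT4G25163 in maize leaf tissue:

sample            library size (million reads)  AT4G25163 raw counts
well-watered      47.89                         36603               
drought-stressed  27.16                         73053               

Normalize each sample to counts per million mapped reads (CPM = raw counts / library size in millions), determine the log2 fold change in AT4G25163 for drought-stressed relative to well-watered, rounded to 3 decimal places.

1.815

CPM(well-watered) = 36603 / 47.89 = 764.3141
CPM(drought-stressed) = 73053 / 27.16 = 2689.7275
Fold change = 2689.7275 / 764.3141 = 3.51914
log2(3.51914) = 1.8152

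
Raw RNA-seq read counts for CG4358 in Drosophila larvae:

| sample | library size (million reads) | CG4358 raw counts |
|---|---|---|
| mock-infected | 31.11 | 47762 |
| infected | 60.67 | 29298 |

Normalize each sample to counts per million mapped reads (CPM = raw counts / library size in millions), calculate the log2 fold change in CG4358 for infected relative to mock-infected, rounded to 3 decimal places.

-1.669

CPM(mock-infected) = 47762 / 31.11 = 1535.2620
CPM(infected) = 29298 / 60.67 = 482.9075
Fold change = 482.9075 / 1535.2620 = 0.31454
log2(0.31454) = -1.6687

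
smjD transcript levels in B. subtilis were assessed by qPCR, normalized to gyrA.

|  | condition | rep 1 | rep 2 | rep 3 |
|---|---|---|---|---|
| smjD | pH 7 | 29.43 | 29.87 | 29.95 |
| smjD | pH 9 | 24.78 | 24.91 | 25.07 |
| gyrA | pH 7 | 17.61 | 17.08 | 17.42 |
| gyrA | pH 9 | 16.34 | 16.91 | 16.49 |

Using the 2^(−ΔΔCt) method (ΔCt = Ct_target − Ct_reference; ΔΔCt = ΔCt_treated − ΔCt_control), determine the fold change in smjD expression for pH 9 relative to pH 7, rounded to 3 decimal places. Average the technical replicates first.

16.450

Mean Ct: smjD pH 7 29.750; smjD pH 9 24.920; gyrA pH 7 17.370; gyrA pH 9 16.580
ΔCt(pH 7) = 29.750 − 17.370 = 12.380
ΔCt(pH 9) = 24.920 − 16.580 = 8.340
ΔΔCt = 8.340 − 12.380 = -4.040
Fold change = 2^(−(-4.040)) = 2^4.040 = 16.4498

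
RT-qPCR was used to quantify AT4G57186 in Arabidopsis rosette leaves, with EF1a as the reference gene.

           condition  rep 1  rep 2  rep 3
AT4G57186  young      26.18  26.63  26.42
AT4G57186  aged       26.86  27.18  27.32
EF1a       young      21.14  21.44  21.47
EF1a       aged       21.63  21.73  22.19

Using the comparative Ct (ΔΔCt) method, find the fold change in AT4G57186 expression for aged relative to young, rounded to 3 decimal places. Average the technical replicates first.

0.865

Mean Ct: AT4G57186 young 26.410; AT4G57186 aged 27.120; EF1a young 21.350; EF1a aged 21.850
ΔCt(young) = 26.410 − 21.350 = 5.060
ΔCt(aged) = 27.120 − 21.850 = 5.270
ΔΔCt = 5.270 − 5.060 = 0.210
Fold change = 2^(−0.210) = 0.8645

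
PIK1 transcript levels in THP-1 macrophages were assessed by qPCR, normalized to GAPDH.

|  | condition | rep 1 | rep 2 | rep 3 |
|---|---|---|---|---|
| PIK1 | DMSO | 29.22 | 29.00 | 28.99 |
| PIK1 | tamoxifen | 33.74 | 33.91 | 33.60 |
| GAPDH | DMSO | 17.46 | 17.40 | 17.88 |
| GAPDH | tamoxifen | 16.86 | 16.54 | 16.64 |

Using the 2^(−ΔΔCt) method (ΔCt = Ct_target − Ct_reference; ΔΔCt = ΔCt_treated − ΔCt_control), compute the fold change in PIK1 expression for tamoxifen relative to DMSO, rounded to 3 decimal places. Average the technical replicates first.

Mean Ct: PIK1 DMSO 29.070; PIK1 tamoxifen 33.750; GAPDH DMSO 17.580; GAPDH tamoxifen 16.680
ΔCt(DMSO) = 29.070 − 17.580 = 11.490
ΔCt(tamoxifen) = 33.750 − 16.680 = 17.070
ΔΔCt = 17.070 − 11.490 = 5.580
Fold change = 2^(−5.580) = 0.0209

0.021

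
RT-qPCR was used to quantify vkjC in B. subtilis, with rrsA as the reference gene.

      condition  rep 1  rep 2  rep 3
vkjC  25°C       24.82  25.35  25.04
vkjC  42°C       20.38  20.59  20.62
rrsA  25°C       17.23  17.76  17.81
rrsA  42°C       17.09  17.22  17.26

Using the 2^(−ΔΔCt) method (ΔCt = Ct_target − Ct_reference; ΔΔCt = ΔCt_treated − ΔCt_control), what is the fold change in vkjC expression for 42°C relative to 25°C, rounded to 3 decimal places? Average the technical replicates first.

Mean Ct: vkjC 25°C 25.070; vkjC 42°C 20.530; rrsA 25°C 17.600; rrsA 42°C 17.190
ΔCt(25°C) = 25.070 − 17.600 = 7.470
ΔCt(42°C) = 20.530 − 17.190 = 3.340
ΔΔCt = 3.340 − 7.470 = -4.130
Fold change = 2^(−(-4.130)) = 2^4.130 = 17.5087

17.509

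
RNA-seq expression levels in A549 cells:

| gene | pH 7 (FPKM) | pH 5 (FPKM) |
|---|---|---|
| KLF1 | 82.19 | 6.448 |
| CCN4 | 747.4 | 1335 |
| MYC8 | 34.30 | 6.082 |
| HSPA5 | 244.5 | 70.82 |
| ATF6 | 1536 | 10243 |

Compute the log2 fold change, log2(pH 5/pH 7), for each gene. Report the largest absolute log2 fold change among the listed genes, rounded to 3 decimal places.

log2(6.448/82.19) = -3.672  (KLF1)
log2(1335/747.4) = 0.837  (CCN4)
log2(6.082/34.30) = -2.496  (MYC8)
log2(70.82/244.5) = -1.788  (HSPA5)
log2(10243/1536) = 2.737  (ATF6)
The largest magnitude belongs to KLF1.

3.672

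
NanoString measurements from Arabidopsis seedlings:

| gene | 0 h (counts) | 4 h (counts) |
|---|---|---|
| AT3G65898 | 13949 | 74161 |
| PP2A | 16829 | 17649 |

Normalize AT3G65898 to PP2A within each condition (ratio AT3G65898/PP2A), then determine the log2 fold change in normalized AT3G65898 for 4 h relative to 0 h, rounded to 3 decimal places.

2.342

AT3G65898/PP2A (0 h) = 13949 / 16829 = 0.82887
AT3G65898/PP2A (4 h) = 74161 / 17649 = 4.202
Fold change = 4.202 / 0.82887 = 5.0696
log2(5.0696) = 2.3419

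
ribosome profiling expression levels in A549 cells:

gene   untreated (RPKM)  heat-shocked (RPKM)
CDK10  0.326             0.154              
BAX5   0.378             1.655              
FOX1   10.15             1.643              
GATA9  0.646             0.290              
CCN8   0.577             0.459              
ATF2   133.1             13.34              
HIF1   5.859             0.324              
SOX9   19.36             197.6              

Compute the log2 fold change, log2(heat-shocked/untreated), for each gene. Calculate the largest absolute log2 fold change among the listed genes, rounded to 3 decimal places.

log2(0.154/0.326) = -1.082  (CDK10)
log2(1.655/0.378) = 2.130  (BAX5)
log2(1.643/10.15) = -2.627  (FOX1)
log2(0.290/0.646) = -1.155  (GATA9)
log2(0.459/0.577) = -0.330  (CCN8)
log2(13.34/133.1) = -3.319  (ATF2)
log2(0.324/5.859) = -4.177  (HIF1)
log2(197.6/19.36) = 3.351  (SOX9)
The largest magnitude belongs to HIF1.

4.177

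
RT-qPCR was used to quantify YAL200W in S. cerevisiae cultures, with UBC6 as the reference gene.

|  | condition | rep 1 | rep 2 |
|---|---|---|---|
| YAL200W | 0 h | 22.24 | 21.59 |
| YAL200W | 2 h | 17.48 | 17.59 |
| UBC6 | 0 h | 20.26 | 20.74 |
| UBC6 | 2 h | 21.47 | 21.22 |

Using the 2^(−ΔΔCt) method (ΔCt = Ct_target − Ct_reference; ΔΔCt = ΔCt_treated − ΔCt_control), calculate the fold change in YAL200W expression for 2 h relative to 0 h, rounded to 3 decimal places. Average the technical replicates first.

37.401

Mean Ct: YAL200W 0 h 21.915; YAL200W 2 h 17.535; UBC6 0 h 20.500; UBC6 2 h 21.345
ΔCt(0 h) = 21.915 − 20.500 = 1.415
ΔCt(2 h) = 17.535 − 21.345 = -3.810
ΔΔCt = -3.810 − 1.415 = -5.225
Fold change = 2^(−(-5.225)) = 2^5.225 = 37.4009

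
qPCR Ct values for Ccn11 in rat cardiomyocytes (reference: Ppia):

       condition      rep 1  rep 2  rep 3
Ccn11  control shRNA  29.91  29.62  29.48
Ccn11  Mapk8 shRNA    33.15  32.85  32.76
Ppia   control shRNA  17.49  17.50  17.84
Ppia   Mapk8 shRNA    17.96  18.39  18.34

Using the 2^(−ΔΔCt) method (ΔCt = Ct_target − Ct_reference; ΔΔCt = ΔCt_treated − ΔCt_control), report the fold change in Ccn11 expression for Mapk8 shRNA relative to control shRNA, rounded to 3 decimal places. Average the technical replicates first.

Mean Ct: Ccn11 control shRNA 29.670; Ccn11 Mapk8 shRNA 32.920; Ppia control shRNA 17.610; Ppia Mapk8 shRNA 18.230
ΔCt(control shRNA) = 29.670 − 17.610 = 12.060
ΔCt(Mapk8 shRNA) = 32.920 − 18.230 = 14.690
ΔΔCt = 14.690 − 12.060 = 2.630
Fold change = 2^(−2.630) = 0.1615

0.162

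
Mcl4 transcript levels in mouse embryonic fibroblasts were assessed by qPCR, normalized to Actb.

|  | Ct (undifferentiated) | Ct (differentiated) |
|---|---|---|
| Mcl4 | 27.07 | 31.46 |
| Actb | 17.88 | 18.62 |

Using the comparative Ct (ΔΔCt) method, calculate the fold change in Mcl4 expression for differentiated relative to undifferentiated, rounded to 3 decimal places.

0.080

ΔCt(undifferentiated) = 27.070 − 17.880 = 9.190
ΔCt(differentiated) = 31.460 − 18.620 = 12.840
ΔΔCt = 12.840 − 9.190 = 3.650
Fold change = 2^(−3.650) = 0.0797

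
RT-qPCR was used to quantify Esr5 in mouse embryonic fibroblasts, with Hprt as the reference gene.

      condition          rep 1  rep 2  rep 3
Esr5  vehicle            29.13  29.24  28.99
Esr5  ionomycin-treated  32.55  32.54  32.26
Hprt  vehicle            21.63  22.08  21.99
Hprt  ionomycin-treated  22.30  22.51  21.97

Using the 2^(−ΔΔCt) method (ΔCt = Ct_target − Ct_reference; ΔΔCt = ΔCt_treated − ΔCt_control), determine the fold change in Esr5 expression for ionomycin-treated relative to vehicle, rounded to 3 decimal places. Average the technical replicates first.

0.128

Mean Ct: Esr5 vehicle 29.120; Esr5 ionomycin-treated 32.450; Hprt vehicle 21.900; Hprt ionomycin-treated 22.260
ΔCt(vehicle) = 29.120 − 21.900 = 7.220
ΔCt(ionomycin-treated) = 32.450 − 22.260 = 10.190
ΔΔCt = 10.190 − 7.220 = 2.970
Fold change = 2^(−2.970) = 0.1276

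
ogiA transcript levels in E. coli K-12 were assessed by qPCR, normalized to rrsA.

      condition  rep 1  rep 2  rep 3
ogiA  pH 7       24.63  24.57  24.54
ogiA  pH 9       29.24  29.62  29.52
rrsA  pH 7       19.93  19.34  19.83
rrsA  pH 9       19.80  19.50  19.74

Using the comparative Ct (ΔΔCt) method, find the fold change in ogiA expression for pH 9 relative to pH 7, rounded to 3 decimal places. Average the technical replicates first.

0.033

Mean Ct: ogiA pH 7 24.580; ogiA pH 9 29.460; rrsA pH 7 19.700; rrsA pH 9 19.680
ΔCt(pH 7) = 24.580 − 19.700 = 4.880
ΔCt(pH 9) = 29.460 − 19.680 = 9.780
ΔΔCt = 9.780 − 4.880 = 4.900
Fold change = 2^(−4.900) = 0.0335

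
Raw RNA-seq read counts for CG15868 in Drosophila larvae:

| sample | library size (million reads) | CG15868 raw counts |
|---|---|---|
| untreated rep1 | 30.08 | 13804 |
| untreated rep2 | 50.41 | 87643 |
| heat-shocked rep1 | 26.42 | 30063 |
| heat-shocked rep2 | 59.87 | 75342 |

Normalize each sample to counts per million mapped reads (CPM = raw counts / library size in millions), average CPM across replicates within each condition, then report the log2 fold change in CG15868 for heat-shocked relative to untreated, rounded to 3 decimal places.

0.125

CPM(untreated rep1) = 13804 / 30.08 = 458.9096
CPM(untreated rep2) = 87643 / 50.41 = 1738.6035
CPM(heat-shocked rep1) = 30063 / 26.42 = 1137.8880
CPM(heat-shocked rep2) = 75342 / 59.87 = 1258.4266
mean CPM(untreated) = 1098.7565; mean CPM(heat-shocked) = 1198.1573
Fold change = 1198.1573 / 1098.7565 = 1.09047
log2(1.09047) = 0.1249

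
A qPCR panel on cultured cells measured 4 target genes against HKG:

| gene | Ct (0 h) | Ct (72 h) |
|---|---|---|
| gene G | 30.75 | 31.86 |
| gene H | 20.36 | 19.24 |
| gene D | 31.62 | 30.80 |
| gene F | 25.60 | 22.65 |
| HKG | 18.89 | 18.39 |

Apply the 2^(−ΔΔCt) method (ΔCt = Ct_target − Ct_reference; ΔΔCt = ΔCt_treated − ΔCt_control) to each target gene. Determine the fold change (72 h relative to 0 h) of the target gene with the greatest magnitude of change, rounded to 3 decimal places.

gene G: ΔΔCt = (31.86−18.39) − (30.75−18.89) = 13.47 − 11.86 = 1.61; fold change = 2^-1.61 = 0.328
gene H: ΔΔCt = (19.24−18.39) − (20.36−18.89) = 0.85 − 1.47 = -0.62; fold change = 2^0.62 = 1.537
gene D: ΔΔCt = (30.80−18.39) − (31.62−18.89) = 12.41 − 12.73 = -0.32; fold change = 2^0.32 = 1.248
gene F: ΔΔCt = (22.65−18.39) − (25.60−18.89) = 4.26 − 6.71 = -2.45; fold change = 2^2.45 = 5.464
gene F has the largest |ΔΔCt| = 2.45.

5.464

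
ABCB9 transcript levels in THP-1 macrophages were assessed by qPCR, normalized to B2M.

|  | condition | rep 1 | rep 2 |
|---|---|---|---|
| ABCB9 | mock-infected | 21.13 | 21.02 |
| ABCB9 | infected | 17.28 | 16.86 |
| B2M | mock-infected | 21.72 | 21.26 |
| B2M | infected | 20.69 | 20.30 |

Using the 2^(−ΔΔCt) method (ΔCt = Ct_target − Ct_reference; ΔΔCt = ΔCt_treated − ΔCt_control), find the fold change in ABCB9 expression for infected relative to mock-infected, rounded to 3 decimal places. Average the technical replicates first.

8.056

Mean Ct: ABCB9 mock-infected 21.075; ABCB9 infected 17.070; B2M mock-infected 21.490; B2M infected 20.495
ΔCt(mock-infected) = 21.075 − 21.490 = -0.415
ΔCt(infected) = 17.070 − 20.495 = -3.425
ΔΔCt = -3.425 − (-0.415) = -3.010
Fold change = 2^(−(-3.010)) = 2^3.010 = 8.0556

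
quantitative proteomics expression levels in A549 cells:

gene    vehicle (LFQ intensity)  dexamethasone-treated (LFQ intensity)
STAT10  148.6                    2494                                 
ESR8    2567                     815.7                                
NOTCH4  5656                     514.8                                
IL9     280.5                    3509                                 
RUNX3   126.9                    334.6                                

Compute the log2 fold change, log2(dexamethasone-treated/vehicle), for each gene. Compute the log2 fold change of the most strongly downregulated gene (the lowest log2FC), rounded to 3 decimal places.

log2(2494/148.6) = 4.069  (STAT10)
log2(815.7/2567) = -1.654  (ESR8)
log2(514.8/5656) = -3.458  (NOTCH4)
log2(3509/280.5) = 3.645  (IL9)
log2(334.6/126.9) = 1.399  (RUNX3)
NOTCH4 is most strongly downregulated.

-3.458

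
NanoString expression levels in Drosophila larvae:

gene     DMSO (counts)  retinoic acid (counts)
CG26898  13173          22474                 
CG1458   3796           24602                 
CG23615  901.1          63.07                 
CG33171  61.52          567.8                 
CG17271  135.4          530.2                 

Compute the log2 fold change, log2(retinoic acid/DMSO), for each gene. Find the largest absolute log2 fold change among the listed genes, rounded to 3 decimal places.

log2(22474/13173) = 0.771  (CG26898)
log2(24602/3796) = 2.696  (CG1458)
log2(63.07/901.1) = -3.837  (CG23615)
log2(567.8/61.52) = 3.206  (CG33171)
log2(530.2/135.4) = 1.969  (CG17271)
The largest magnitude belongs to CG23615.

3.837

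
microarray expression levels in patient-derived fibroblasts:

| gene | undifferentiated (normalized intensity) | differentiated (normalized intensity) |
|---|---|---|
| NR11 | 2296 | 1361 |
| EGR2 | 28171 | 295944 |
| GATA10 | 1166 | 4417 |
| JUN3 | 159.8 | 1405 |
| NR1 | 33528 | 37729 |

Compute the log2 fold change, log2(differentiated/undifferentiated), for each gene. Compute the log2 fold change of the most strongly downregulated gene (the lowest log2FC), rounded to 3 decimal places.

log2(1361/2296) = -0.754  (NR11)
log2(295944/28171) = 3.393  (EGR2)
log2(4417/1166) = 1.921  (GATA10)
log2(1405/159.8) = 3.136  (JUN3)
log2(37729/33528) = 0.170  (NR1)
NR11 is most strongly downregulated.

-0.754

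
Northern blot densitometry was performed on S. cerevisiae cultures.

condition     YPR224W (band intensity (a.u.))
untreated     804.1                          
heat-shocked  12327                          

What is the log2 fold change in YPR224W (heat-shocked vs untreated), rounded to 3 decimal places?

Fold change = 12327 / 804.1 = 15.3302
log2(15.3302) = 3.9383

3.938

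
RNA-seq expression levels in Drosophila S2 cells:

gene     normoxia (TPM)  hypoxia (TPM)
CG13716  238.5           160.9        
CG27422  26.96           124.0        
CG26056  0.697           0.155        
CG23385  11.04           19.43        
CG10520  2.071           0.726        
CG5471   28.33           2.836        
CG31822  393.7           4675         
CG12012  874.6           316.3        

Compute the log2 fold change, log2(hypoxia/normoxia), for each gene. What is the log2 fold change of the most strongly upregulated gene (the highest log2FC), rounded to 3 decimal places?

log2(160.9/238.5) = -0.568  (CG13716)
log2(124.0/26.96) = 2.201  (CG27422)
log2(0.155/0.697) = -2.169  (CG26056)
log2(19.43/11.04) = 0.816  (CG23385)
log2(0.726/2.071) = -1.512  (CG10520)
log2(2.836/28.33) = -3.320  (CG5471)
log2(4675/393.7) = 3.570  (CG31822)
log2(316.3/874.6) = -1.467  (CG12012)
CG31822 is most strongly upregulated.

3.570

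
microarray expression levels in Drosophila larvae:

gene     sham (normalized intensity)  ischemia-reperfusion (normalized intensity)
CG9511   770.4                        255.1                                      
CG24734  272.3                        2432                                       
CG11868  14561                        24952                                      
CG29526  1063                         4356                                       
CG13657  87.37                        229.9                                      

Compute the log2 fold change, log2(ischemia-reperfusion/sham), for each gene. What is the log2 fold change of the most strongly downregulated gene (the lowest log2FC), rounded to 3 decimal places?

-1.595

log2(255.1/770.4) = -1.595  (CG9511)
log2(2432/272.3) = 3.159  (CG24734)
log2(24952/14561) = 0.777  (CG11868)
log2(4356/1063) = 2.035  (CG29526)
log2(229.9/87.37) = 1.396  (CG13657)
CG9511 is most strongly downregulated.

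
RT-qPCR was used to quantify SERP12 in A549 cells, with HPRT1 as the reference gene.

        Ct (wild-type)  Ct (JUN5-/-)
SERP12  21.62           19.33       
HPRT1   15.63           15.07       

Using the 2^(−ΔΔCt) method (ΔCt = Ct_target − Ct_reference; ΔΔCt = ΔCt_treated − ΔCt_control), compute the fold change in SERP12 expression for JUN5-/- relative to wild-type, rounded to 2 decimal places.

ΔCt(wild-type) = 21.620 − 15.630 = 5.990
ΔCt(JUN5-/-) = 19.330 − 15.070 = 4.260
ΔΔCt = 4.260 − 5.990 = -1.730
Fold change = 2^(−(-1.730)) = 2^1.730 = 3.317

3.32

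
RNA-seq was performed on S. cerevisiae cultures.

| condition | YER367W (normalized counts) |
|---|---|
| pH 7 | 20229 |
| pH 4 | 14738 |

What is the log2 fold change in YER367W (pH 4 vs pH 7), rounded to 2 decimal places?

-0.46

Fold change = 14738 / 20229 = 0.7286
log2(0.7286) = -0.457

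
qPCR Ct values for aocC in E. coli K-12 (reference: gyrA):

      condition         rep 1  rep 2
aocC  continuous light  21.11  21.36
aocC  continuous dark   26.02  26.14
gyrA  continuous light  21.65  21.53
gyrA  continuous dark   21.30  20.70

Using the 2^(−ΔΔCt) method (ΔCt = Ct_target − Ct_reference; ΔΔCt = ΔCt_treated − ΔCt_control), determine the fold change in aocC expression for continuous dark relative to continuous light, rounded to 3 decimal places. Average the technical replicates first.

Mean Ct: aocC continuous light 21.235; aocC continuous dark 26.080; gyrA continuous light 21.590; gyrA continuous dark 21.000
ΔCt(continuous light) = 21.235 − 21.590 = -0.355
ΔCt(continuous dark) = 26.080 − 21.000 = 5.080
ΔΔCt = 5.080 − (-0.355) = 5.435
Fold change = 2^(−5.435) = 0.0231

0.023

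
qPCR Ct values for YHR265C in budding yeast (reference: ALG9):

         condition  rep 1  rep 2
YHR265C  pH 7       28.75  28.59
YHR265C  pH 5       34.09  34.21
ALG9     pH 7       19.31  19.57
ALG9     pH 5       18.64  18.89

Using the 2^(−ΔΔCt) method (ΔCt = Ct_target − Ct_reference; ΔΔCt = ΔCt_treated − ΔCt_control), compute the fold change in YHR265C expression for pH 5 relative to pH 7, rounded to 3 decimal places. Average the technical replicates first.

Mean Ct: YHR265C pH 7 28.670; YHR265C pH 5 34.150; ALG9 pH 7 19.440; ALG9 pH 5 18.765
ΔCt(pH 7) = 28.670 − 19.440 = 9.230
ΔCt(pH 5) = 34.150 − 18.765 = 15.385
ΔΔCt = 15.385 − 9.230 = 6.155
Fold change = 2^(−6.155) = 0.0140

0.014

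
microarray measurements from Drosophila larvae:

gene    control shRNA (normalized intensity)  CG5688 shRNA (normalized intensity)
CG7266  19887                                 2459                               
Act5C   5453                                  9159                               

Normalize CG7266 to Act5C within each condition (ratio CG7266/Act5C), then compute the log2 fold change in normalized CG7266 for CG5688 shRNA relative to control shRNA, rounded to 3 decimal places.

-3.764

CG7266/Act5C (control shRNA) = 19887 / 5453 = 3.647
CG7266/Act5C (CG5688 shRNA) = 2459 / 9159 = 0.26848
Fold change = 0.26848 / 3.647 = 0.0736
log2(0.0736) = -3.7638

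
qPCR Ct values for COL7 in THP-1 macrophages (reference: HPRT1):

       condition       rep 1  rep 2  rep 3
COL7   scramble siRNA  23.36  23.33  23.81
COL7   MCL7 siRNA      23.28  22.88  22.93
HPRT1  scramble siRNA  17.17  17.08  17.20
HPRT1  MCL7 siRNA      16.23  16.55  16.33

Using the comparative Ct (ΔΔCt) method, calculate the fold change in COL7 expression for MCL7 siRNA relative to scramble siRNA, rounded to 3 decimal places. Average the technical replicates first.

0.807

Mean Ct: COL7 scramble siRNA 23.500; COL7 MCL7 siRNA 23.030; HPRT1 scramble siRNA 17.150; HPRT1 MCL7 siRNA 16.370
ΔCt(scramble siRNA) = 23.500 − 17.150 = 6.350
ΔCt(MCL7 siRNA) = 23.030 − 16.370 = 6.660
ΔΔCt = 6.660 − 6.350 = 0.310
Fold change = 2^(−0.310) = 0.8066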